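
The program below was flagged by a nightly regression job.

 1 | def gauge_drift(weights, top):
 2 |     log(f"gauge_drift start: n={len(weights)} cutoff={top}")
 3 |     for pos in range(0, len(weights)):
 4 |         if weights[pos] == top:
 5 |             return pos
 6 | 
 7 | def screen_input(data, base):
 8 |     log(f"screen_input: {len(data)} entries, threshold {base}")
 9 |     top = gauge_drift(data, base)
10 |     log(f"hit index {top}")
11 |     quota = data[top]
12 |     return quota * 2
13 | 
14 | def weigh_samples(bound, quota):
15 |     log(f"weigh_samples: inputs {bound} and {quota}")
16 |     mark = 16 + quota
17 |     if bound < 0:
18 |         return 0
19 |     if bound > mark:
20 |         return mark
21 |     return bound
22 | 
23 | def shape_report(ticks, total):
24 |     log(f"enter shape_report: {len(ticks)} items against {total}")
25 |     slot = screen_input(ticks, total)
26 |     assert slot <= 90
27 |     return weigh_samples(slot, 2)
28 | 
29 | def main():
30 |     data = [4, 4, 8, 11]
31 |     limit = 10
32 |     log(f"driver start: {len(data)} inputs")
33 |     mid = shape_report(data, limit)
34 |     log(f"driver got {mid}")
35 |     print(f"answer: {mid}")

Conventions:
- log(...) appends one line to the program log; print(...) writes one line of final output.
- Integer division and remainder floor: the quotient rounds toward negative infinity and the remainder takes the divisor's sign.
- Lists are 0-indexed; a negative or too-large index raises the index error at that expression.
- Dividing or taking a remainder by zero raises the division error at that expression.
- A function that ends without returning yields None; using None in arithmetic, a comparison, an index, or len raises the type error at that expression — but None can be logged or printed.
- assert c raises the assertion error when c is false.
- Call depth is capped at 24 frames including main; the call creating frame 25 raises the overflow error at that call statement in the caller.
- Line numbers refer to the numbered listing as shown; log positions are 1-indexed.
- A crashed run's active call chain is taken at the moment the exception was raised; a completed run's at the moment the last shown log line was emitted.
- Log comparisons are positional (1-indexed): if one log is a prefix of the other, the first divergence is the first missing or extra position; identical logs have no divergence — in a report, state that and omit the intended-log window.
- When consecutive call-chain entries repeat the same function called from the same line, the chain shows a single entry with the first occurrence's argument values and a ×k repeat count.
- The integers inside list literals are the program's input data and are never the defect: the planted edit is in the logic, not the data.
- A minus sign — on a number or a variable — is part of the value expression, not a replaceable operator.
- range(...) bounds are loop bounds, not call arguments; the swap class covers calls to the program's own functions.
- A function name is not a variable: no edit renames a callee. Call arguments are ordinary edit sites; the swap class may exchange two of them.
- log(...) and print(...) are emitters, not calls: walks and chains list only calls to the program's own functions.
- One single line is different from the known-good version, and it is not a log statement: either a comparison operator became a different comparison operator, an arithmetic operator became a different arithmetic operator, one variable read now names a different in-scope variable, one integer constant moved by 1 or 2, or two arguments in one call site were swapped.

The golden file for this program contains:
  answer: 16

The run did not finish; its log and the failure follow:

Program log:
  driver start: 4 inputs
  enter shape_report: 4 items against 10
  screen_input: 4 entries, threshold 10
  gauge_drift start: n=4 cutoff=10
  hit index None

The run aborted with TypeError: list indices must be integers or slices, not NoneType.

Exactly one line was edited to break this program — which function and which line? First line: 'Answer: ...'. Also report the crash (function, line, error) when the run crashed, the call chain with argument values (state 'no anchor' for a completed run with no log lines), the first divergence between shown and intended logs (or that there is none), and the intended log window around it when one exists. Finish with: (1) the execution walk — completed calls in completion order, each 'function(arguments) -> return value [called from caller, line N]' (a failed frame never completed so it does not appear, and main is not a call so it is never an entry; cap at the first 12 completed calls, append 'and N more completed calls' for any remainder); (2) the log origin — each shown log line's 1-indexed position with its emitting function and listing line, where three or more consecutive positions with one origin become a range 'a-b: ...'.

Answer: the defect is in main at line 31.
Key fact: Log line 2 is where behavior first shows: 'enter shape_report: 4 items against 10' appears instead of 'enter shape_report: 4 items against 8'.
Crash: screen_input, line 11, TypeError.
Call chain: main -> shape_report([4, 4, 8, 11], 10) (called at line 33) -> screen_input([4, 4, 8, 11], 10) (called at line 25).
First divergence: at position 2 the run shows 'enter shape_report: 4 items against 10' where the working version logs 'enter shape_report: 4 items against 8'.
Intended log window:
  1: driver start: 4 inputs
  2: enter shape_report: 4 items against 8
  3: screen_input: 4 entries, threshold 8
Execution walk:
  gauge_drift([4, 4, 8, 11], 10) -> None  [called from screen_input, line 9]
Origin of each log line:
  1 — main, line 32
  2 — shape_report, line 24
  3 — screen_input, line 8
  4 — gauge_drift, line 2
  5 — screen_input, line 10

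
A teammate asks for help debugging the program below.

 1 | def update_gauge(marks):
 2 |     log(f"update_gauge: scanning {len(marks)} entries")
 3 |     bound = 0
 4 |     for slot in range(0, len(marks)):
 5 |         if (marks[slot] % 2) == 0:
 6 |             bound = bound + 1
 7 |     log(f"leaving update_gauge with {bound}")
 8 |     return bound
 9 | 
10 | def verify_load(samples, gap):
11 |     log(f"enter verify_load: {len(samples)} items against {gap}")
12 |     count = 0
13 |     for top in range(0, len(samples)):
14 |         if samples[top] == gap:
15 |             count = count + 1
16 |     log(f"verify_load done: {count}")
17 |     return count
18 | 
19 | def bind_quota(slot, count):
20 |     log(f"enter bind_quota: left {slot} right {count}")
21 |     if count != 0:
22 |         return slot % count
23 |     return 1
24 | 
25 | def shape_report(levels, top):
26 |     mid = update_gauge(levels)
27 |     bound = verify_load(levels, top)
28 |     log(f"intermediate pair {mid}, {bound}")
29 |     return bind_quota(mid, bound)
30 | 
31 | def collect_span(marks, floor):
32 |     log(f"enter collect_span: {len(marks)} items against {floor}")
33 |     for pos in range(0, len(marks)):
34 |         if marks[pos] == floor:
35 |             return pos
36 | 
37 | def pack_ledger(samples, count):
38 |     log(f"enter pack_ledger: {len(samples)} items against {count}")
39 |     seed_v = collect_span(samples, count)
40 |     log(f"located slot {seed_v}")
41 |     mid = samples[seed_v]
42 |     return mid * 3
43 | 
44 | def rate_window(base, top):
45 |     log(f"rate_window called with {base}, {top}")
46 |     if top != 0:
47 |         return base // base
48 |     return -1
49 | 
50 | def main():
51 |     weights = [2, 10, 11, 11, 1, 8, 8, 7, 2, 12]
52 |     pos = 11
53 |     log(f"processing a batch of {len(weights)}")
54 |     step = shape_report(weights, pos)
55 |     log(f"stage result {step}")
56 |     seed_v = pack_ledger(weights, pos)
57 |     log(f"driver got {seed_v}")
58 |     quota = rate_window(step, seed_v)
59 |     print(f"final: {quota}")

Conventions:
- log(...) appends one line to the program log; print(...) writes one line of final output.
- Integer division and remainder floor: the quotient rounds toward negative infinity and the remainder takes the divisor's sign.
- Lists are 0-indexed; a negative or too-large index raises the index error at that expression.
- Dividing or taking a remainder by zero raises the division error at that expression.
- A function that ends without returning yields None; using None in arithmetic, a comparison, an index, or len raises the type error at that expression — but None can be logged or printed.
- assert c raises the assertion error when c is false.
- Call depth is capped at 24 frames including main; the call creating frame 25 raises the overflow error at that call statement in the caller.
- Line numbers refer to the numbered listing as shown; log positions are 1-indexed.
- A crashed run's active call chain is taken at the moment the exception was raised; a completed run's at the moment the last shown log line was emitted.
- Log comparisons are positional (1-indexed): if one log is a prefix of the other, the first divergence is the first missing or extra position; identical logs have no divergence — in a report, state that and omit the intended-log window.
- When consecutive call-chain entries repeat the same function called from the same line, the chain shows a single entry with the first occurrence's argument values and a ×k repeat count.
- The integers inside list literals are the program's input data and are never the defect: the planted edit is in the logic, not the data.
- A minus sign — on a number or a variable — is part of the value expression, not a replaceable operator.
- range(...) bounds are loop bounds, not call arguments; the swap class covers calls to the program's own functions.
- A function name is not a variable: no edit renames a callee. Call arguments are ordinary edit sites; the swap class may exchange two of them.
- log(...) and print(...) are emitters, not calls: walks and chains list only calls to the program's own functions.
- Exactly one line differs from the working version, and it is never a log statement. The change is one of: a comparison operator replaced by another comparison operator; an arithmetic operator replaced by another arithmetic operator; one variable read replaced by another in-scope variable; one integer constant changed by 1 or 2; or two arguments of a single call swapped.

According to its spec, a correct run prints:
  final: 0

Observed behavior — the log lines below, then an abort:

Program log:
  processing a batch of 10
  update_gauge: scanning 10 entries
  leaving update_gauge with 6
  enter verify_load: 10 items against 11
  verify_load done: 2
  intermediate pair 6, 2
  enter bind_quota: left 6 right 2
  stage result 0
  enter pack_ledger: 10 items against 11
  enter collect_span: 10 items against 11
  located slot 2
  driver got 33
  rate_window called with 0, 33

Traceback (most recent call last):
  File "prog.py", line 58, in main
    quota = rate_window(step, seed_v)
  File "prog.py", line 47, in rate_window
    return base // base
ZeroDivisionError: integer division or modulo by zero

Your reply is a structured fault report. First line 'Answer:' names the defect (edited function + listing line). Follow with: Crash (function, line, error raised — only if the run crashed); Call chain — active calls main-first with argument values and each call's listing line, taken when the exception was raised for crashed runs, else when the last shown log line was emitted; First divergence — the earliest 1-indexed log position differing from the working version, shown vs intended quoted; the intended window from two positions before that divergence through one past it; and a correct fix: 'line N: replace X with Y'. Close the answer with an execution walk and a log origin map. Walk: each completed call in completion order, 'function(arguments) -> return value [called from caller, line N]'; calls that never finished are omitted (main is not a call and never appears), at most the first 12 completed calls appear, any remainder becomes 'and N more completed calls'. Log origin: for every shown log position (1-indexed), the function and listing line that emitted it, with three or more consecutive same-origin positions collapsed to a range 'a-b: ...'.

Answer: the defect is in rate_window at line 47.
The tell: Up to the failure, the log is exactly the working version's.
Crash: rate_window, line 47, ZeroDivisionError.
Call chain: main -> rate_window(0, 33) (called at line 58).
First divergence: none (the log streams are identical).
Execution walk:
  update_gauge([2, 10, 11, 11, 1, 8, 8, 7, 2, 12]) -> 6  [called from shape_report, line 26]
  verify_load([2, 10, 11, 11, 1, 8, 8, 7, 2, 12], 11) -> 2  [called from shape_report, line 27]
  bind_quota(6, 2) -> 0  [called from shape_report, line 29]
  shape_report([2, 10, 11, 11, 1, 8, 8, 7, 2, 12], 11) -> 0  [called from main, line 54]
  collect_span([2, 10, 11, 11, 1, 8, 8, 7, 2, 12], 11) -> 2  [called from pack_ledger, line 39]
  pack_ledger([2, 10, 11, 11, 1, 8, 8, 7, 2, 12], 11) -> 33  [called from main, line 56]
Log line origins:
  1: logged in main at line 53
  2: logged in update_gauge at line 2
  3: logged in update_gauge at line 7
  4: logged in verify_load at line 11
  5: logged in verify_load at line 16
  6: logged in shape_report at line 28
  7: logged in bind_quota at line 20
  8: logged in main at line 55
  9: logged in pack_ledger at line 38
  10: logged in collect_span at line 32
  11: logged in pack_ledger at line 40
  12: logged in main at line 57
  13: logged in rate_window at line 45
A correct fix: line 47: replace `base // base` with `base // top`.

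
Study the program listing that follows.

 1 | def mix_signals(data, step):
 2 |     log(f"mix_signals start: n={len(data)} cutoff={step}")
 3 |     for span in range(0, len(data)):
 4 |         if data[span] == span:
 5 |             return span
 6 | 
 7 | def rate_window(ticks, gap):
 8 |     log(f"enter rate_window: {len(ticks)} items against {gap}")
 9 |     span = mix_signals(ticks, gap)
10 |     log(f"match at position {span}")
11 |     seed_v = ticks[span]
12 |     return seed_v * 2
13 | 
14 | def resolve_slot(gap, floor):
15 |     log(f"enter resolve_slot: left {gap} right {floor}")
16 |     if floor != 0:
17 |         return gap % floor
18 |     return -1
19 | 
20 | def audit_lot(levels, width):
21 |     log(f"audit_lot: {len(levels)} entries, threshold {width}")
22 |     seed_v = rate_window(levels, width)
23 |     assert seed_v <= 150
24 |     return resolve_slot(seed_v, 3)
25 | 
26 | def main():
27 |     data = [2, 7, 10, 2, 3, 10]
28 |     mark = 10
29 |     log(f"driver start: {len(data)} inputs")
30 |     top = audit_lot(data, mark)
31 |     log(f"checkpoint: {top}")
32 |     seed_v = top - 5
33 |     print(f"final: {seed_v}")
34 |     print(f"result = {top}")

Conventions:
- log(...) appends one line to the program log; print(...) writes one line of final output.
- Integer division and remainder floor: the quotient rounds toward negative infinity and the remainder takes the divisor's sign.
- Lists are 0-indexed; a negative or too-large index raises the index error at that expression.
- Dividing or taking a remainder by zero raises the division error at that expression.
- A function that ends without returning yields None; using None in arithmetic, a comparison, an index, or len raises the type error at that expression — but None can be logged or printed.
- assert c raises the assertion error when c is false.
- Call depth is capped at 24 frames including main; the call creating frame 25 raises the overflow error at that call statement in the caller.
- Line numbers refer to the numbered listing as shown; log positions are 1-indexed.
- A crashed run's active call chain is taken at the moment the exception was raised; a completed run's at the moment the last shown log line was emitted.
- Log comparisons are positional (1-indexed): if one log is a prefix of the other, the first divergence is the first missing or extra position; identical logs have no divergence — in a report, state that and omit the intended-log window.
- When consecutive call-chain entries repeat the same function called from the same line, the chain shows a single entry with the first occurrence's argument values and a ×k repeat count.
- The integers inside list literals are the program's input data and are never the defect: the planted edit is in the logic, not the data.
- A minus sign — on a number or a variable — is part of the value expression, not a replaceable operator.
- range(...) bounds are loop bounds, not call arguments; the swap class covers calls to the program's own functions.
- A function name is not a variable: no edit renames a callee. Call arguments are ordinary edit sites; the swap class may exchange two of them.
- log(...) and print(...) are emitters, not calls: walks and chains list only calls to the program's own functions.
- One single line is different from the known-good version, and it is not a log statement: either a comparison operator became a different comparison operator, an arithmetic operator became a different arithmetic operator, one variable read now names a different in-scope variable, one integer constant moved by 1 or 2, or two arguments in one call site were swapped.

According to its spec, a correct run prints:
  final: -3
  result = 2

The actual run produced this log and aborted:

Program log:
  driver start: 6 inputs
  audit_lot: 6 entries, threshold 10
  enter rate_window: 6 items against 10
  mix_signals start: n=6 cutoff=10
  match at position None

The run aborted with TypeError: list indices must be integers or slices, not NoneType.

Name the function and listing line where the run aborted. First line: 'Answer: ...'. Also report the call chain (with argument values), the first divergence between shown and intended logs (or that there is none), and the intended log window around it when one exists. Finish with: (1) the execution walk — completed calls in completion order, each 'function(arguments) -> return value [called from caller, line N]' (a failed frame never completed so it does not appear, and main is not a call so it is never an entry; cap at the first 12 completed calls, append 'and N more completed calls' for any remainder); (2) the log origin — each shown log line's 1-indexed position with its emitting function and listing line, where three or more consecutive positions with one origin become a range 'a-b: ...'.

Answer: the error was raised in rate_window, line 11.
Key fact: At log position 5 the runs split — shown 'match at position None', but the working version logs 'match at position 2'.
Call chain: main -> audit_lot([2, 7, 10, 2, 3, 10], 10) (called at line 30) -> rate_window([2, 7, 10, 2, 3, 10], 10) (called at line 22).
First divergence: position 5 — the shown line 'match at position None' should read 'match at position 2'.
Intended log window:
  3: enter rate_window: 6 items against 10
  4: mix_signals start: n=6 cutoff=10
  5: match at position 2
  6: enter resolve_slot: left 20 right 3
Execution walk:
  mix_signals([2, 7, 10, 2, 3, 10], 10) -> None  [called from rate_window, line 9]
Log origin:
  1: logged in main at line 29
  2: logged in audit_lot at line 21
  3: logged in rate_window at line 8
  4: logged in mix_signals at line 2
  5: logged in rate_window at line 10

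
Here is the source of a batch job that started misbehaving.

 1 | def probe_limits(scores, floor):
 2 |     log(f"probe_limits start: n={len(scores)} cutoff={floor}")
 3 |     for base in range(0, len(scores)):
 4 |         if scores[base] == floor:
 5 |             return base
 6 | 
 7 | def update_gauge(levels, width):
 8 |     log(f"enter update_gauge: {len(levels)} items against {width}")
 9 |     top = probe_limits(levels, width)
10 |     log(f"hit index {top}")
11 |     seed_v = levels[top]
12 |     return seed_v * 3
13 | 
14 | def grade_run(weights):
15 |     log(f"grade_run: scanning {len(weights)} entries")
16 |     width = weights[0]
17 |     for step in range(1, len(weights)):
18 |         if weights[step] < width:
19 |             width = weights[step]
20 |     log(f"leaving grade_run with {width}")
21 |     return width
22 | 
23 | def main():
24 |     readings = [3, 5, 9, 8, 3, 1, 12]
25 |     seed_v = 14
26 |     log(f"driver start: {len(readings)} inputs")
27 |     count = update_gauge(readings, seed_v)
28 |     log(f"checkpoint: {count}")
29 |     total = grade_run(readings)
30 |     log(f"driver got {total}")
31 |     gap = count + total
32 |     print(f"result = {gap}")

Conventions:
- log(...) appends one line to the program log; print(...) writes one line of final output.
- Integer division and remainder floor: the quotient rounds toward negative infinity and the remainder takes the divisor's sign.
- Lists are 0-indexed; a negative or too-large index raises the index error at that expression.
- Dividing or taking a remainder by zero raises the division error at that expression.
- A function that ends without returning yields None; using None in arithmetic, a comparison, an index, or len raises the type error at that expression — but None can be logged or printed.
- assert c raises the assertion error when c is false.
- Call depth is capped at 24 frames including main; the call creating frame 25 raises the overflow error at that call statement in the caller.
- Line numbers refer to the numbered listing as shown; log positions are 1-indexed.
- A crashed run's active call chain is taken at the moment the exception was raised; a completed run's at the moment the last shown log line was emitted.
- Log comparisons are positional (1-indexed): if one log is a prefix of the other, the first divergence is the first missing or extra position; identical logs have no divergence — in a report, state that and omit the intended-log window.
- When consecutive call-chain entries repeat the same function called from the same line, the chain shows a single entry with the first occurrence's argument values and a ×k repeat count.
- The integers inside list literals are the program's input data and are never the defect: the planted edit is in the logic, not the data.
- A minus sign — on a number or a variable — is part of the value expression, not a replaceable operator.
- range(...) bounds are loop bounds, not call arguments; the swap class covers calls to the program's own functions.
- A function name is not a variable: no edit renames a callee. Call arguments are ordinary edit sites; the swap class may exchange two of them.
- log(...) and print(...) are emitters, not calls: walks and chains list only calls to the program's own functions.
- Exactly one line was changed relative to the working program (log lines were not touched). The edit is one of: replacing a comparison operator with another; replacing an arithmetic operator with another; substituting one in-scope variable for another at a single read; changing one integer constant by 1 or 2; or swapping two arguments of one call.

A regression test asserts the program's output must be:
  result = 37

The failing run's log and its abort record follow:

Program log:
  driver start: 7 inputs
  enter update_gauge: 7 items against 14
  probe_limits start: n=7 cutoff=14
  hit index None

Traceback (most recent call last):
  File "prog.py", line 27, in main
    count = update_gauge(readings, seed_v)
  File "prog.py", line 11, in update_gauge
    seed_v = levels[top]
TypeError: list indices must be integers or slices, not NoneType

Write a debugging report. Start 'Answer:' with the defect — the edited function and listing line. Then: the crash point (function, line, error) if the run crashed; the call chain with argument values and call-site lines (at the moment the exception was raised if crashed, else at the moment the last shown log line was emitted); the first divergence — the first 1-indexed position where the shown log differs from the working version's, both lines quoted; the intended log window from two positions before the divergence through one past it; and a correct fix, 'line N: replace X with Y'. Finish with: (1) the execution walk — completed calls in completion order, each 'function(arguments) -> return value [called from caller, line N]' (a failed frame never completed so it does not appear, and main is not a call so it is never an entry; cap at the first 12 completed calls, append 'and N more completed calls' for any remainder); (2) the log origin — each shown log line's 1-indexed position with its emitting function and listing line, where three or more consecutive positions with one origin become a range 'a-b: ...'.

Answer: the defect is in main at line 25.
Key fact: Position 2 is the first bad log line: 'enter update_gauge: 7 items against 14' should read 'enter update_gauge: 7 items against 12'.
Crash: update_gauge, line 11, TypeError.
Call chain: main -> update_gauge([3, 5, 9, 8, 3, 1, 12], 14) (called at line 27).
First divergence: position 2 — the shown line 'enter update_gauge: 7 items against 14' should read 'enter update_gauge: 7 items against 12'.
Intended log window:
  1: driver start: 7 inputs
  2: enter update_gauge: 7 items against 12
  3: probe_limits start: n=7 cutoff=12
Execution walk:
  probe_limits([3, 5, 9, 8, 3, 1, 12], 14) -> None  [called from update_gauge, line 9]
Log origin:
  1 — main, line 26
  2 — update_gauge, line 8
  3 — probe_limits, line 2
  4 — update_gauge, line 10
A correct fix: line 25: replace `14` with `12`.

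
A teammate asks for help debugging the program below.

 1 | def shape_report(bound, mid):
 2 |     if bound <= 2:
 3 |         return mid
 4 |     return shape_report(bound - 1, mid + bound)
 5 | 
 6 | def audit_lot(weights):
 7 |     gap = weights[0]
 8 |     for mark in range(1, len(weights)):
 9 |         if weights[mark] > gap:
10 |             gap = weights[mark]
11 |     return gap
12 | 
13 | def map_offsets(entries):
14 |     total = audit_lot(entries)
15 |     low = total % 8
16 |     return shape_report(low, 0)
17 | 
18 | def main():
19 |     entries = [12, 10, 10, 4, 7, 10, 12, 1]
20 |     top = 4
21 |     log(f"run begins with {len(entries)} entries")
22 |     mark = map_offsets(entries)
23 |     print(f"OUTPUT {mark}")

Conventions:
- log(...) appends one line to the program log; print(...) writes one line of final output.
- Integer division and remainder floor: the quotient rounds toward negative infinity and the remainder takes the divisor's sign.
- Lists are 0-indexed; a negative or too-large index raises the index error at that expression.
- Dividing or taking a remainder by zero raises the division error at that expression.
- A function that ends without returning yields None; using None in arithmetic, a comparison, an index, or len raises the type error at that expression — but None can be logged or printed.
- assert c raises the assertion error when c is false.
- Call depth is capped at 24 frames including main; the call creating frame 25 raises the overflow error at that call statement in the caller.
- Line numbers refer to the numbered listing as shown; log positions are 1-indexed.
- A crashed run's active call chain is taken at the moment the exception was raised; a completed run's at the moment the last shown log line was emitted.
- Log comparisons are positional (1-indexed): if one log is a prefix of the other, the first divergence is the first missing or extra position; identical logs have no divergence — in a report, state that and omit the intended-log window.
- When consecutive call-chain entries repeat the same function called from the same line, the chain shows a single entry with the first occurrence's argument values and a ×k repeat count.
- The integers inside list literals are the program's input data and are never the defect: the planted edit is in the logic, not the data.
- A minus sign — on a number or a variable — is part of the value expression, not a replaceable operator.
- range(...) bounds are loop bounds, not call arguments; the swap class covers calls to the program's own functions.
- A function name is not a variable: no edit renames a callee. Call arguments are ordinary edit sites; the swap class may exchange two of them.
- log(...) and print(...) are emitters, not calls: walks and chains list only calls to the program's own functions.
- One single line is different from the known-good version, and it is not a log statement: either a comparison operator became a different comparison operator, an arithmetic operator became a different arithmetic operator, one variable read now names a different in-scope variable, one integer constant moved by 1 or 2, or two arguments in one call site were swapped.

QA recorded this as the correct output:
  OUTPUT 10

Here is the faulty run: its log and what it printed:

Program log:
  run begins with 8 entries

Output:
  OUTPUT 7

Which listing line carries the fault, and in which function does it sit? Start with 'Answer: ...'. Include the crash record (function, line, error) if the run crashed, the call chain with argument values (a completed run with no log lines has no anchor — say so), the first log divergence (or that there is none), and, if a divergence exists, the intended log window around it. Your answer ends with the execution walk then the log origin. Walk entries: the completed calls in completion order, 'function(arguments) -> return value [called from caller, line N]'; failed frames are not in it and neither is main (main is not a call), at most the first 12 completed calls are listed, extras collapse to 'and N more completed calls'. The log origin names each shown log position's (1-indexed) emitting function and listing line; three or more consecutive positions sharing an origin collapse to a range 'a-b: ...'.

Answer: the defect is in shape_report at line 2.
Key observation: Every logged value matches the working version; the printed result is what differs.
Call chain: main.
First divergence: none; the two logs match at every position.
Execution walk:
  audit_lot([12, 10, 10, 4, 7, 10, 12, 1]) -> 12  [called from map_offsets, line 14]
  shape_report(2, 7) -> 7  [called from shape_report, line 4]
  shape_report(3, 4) -> 7  [called from shape_report, line 4]
  shape_report(4, 0) -> 7  [called from map_offsets, line 16]
  map_offsets([12, 10, 10, 4, 7, 10, 12, 1]) -> 7  [called from main, line 22]
Log line origins:
  1: emitted by main (line 21)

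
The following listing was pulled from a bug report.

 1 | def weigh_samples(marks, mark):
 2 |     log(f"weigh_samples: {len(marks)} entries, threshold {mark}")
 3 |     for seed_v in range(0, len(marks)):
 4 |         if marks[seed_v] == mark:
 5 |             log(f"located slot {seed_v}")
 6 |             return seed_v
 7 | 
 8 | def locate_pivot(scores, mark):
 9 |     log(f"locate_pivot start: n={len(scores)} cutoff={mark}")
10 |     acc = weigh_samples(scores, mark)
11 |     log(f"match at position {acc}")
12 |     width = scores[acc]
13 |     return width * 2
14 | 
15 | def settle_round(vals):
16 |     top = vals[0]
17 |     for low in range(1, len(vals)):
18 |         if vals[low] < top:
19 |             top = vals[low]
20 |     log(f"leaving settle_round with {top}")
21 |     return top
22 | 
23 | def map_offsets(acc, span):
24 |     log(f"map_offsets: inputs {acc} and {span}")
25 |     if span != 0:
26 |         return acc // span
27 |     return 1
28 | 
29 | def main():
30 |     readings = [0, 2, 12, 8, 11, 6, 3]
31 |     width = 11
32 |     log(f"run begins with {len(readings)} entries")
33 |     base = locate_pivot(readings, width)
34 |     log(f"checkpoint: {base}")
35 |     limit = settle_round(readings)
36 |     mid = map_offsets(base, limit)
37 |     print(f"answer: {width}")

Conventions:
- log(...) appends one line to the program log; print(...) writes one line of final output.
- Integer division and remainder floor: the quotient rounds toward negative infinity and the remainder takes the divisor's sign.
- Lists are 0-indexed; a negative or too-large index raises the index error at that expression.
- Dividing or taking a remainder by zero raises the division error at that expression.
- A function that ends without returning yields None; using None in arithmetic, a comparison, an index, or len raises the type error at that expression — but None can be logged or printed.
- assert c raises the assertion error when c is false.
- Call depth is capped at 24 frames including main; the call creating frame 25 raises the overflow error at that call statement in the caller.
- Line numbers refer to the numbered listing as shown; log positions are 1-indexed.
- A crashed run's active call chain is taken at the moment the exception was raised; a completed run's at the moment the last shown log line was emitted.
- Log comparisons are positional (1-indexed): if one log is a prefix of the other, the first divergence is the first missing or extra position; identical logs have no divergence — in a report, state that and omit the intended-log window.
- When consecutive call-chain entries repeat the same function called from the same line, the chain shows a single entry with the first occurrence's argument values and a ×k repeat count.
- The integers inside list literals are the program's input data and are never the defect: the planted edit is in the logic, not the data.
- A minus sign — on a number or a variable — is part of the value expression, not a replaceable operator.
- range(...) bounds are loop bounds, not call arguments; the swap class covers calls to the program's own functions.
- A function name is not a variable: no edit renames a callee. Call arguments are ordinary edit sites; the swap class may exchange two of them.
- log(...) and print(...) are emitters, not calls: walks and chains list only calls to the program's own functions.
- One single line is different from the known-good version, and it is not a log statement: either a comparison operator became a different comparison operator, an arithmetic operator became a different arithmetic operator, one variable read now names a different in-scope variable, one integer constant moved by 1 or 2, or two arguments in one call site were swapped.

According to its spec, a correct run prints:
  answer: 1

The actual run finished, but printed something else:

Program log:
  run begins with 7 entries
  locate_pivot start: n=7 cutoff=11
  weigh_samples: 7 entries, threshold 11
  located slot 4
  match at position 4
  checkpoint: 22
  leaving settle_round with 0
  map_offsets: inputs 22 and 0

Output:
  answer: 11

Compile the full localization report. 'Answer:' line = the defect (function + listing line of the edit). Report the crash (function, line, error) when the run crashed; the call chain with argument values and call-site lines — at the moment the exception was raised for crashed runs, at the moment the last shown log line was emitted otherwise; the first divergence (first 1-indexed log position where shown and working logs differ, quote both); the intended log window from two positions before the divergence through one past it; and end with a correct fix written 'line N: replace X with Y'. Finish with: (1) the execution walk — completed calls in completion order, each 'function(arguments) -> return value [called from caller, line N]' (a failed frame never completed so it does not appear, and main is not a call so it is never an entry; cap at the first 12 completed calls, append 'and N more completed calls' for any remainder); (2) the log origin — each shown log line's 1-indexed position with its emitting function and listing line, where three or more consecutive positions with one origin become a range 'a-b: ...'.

Answer: the defect is in main at line 37.
The tell: Log streams are identical — the defect surfaces only in the printed output.
Call chain: main -> map_offsets(22, 0) (called at line 36).
First divergence: none — the logs agree in full.
Execution walk:
  weigh_samples([0, 2, 12, 8, 11, 6, 3], 11) -> 4  [called from locate_pivot, line 10]
  locate_pivot([0, 2, 12, 8, 11, 6, 3], 11) -> 22  [called from main, line 33]
  settle_round([0, 2, 12, 8, 11, 6, 3]) -> 0  [called from main, line 35]
  map_offsets(22, 0) -> 1  [called from main, line 36]
Log origins:
  1: logged in main at line 32
  2: logged in locate_pivot at line 9
  3: logged in weigh_samples at line 2
  4: logged in weigh_samples at line 5
  5: logged in locate_pivot at line 11
  6: logged in main at line 34
  7: logged in settle_round at line 20
  8: logged in map_offsets at line 24
A correct fix: line 37: replace `width` with `mid`.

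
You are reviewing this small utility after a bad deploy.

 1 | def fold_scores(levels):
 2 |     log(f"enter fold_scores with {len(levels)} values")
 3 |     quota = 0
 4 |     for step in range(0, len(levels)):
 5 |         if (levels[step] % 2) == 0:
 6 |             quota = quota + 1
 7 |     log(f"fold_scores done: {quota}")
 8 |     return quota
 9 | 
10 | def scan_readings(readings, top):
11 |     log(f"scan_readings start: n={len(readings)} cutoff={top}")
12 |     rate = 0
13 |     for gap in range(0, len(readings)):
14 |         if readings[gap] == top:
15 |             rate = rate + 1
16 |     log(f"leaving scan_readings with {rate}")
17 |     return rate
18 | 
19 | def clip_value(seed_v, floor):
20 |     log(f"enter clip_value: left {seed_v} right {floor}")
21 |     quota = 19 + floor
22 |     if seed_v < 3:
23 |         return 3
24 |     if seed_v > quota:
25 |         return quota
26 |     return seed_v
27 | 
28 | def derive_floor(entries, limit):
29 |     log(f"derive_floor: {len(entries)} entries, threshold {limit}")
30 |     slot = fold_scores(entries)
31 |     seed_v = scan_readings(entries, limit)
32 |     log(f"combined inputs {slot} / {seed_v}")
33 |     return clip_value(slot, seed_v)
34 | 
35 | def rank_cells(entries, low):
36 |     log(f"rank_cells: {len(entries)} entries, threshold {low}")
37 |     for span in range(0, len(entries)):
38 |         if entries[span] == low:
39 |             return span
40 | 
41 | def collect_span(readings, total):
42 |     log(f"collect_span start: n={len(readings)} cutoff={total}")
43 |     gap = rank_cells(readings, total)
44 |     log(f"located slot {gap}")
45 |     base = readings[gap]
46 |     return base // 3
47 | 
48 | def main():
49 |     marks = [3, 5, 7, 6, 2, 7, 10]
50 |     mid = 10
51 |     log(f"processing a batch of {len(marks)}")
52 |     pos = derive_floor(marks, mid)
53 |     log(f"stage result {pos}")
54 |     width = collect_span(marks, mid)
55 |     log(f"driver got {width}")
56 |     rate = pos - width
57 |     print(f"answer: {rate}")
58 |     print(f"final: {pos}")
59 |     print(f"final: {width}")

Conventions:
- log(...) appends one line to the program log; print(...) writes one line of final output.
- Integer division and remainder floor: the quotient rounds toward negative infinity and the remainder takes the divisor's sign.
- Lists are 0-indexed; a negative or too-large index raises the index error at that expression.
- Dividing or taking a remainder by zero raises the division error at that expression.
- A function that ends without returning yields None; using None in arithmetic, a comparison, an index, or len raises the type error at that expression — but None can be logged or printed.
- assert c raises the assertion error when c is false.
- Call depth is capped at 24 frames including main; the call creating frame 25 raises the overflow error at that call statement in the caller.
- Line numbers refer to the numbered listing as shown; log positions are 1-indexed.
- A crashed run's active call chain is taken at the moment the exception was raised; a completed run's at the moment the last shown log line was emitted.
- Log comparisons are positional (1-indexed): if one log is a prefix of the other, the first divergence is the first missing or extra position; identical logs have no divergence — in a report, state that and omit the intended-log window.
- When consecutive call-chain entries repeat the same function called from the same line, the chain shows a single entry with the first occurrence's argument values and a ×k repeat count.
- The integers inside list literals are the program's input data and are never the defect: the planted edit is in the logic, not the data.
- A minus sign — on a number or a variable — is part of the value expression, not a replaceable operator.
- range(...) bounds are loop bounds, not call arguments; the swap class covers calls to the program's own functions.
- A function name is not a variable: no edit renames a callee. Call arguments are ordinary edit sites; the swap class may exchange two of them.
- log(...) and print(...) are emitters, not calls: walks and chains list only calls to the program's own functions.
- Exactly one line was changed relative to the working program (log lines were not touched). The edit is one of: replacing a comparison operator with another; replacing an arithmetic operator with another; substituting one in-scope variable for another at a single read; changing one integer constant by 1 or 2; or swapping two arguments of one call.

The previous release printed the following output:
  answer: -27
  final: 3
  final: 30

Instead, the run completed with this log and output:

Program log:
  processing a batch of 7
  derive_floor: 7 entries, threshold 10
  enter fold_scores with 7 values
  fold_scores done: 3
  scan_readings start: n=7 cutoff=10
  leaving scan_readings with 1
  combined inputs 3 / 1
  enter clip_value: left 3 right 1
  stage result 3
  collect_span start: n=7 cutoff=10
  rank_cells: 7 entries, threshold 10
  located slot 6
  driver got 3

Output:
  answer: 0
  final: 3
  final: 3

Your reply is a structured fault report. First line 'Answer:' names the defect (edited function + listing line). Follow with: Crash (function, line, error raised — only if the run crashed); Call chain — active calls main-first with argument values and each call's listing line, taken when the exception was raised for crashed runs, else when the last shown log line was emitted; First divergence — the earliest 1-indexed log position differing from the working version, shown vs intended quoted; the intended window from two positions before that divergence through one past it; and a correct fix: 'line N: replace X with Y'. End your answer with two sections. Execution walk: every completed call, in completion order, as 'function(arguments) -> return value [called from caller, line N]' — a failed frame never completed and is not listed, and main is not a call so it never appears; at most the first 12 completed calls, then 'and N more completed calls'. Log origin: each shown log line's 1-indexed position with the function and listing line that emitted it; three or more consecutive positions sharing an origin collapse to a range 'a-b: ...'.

Answer: the defect is in collect_span at line 46.
The tell: The earliest visible damage is log position 13 — 'driver got 3' rather than the intended 'driver got 30'.
Call chain: main.
First divergence: position 13 — the shown line 'driver got 3' should read 'driver got 30'.
Intended log window:
  11: rank_cells: 7 entries, threshold 10
  12: located slot 6
  13: driver got 30
Execution walk:
  fold_scores([3, 5, 7, 6, 2, 7, 10]) -> 3  [called from derive_floor, line 30]
  scan_readings([3, 5, 7, 6, 2, 7, 10], 10) -> 1  [called from derive_floor, line 31]
  clip_value(3, 1) -> 3  [called from derive_floor, line 33]
  derive_floor([3, 5, 7, 6, 2, 7, 10], 10) -> 3  [called from main, line 52]
  rank_cells([3, 5, 7, 6, 2, 7, 10], 10) -> 6  [called from collect_span, line 43]
  collect_span([3, 5, 7, 6, 2, 7, 10], 10) -> 3  [called from main, line 54]
Log line origins:
  1: logged in main at line 51
  2: logged in derive_floor at line 29
  3: logged in fold_scores at line 2
  4: logged in fold_scores at line 7
  5: logged in scan_readings at line 11
  6: logged in scan_readings at line 16
  7: logged in derive_floor at line 32
  8: logged in clip_value at line 20
  9: logged in main at line 53
  10: logged in collect_span at line 42
  11: logged in rank_cells at line 36
  12: logged in collect_span at line 44
  13: logged in main at line 55
A correct fix: line 46: replace `//` with `*`.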